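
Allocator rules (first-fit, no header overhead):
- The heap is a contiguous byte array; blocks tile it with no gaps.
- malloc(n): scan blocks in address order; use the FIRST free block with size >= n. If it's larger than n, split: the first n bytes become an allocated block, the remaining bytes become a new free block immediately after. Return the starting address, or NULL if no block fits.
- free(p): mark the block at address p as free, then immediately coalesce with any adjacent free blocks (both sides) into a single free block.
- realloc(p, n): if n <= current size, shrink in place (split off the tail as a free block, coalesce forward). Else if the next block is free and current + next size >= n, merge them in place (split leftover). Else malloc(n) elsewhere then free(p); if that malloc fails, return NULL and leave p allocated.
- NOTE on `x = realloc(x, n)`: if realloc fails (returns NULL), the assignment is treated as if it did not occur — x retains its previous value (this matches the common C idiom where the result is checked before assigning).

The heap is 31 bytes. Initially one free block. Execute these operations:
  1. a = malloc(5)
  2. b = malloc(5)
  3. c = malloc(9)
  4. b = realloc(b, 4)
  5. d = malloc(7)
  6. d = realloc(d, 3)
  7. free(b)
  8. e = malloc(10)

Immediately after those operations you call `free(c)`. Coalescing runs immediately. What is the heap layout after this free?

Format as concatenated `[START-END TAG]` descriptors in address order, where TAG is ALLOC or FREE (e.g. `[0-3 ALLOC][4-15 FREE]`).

Answer: [0-4 ALLOC][5-18 FREE][19-21 ALLOC][22-30 FREE]

Derivation:
Op 1: a = malloc(5) -> a = 0; heap: [0-4 ALLOC][5-30 FREE]
Op 2: b = malloc(5) -> b = 5; heap: [0-4 ALLOC][5-9 ALLOC][10-30 FREE]
Op 3: c = malloc(9) -> c = 10; heap: [0-4 ALLOC][5-9 ALLOC][10-18 ALLOC][19-30 FREE]
Op 4: b = realloc(b, 4) -> b = 5; heap: [0-4 ALLOC][5-8 ALLOC][9-9 FREE][10-18 ALLOC][19-30 FREE]
Op 5: d = malloc(7) -> d = 19; heap: [0-4 ALLOC][5-8 ALLOC][9-9 FREE][10-18 ALLOC][19-25 ALLOC][26-30 FREE]
Op 6: d = realloc(d, 3) -> d = 19; heap: [0-4 ALLOC][5-8 ALLOC][9-9 FREE][10-18 ALLOC][19-21 ALLOC][22-30 FREE]
Op 7: free(b) -> (freed b); heap: [0-4 ALLOC][5-9 FREE][10-18 ALLOC][19-21 ALLOC][22-30 FREE]
Op 8: e = malloc(10) -> e = NULL; heap: [0-4 ALLOC][5-9 FREE][10-18 ALLOC][19-21 ALLOC][22-30 FREE]
free(c): c = 10 -> block [10-18 ALLOC]; mark free, coalesce with adjacent free neighbors -> [0-4 ALLOC][5-18 FREE][19-21 ALLOC][22-30 FREE]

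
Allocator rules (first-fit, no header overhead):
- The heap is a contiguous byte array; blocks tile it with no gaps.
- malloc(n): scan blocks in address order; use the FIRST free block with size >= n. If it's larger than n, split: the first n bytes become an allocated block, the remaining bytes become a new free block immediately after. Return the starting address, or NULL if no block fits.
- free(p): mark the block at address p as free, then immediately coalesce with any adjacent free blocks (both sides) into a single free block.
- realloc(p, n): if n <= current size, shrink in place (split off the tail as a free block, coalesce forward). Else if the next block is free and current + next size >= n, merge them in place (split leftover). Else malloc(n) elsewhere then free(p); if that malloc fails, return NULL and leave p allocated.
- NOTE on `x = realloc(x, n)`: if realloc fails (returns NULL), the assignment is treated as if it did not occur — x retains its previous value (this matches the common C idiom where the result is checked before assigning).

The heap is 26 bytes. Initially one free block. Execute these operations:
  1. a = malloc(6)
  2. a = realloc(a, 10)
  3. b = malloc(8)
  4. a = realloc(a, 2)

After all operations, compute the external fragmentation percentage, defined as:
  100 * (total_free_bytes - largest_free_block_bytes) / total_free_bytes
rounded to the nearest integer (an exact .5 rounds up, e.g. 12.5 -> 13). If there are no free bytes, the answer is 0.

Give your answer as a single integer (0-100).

Answer: 50

Derivation:
Op 1: a = malloc(6) -> a = 0; heap: [0-5 ALLOC][6-25 FREE]
Op 2: a = realloc(a, 10) -> a = 0; heap: [0-9 ALLOC][10-25 FREE]
Op 3: b = malloc(8) -> b = 10; heap: [0-9 ALLOC][10-17 ALLOC][18-25 FREE]
Op 4: a = realloc(a, 2) -> a = 0; heap: [0-1 ALLOC][2-9 FREE][10-17 ALLOC][18-25 FREE]
Free blocks: [8 8] total_free=16 largest=8 -> 100*(16-8)/16 = 800/16 = 50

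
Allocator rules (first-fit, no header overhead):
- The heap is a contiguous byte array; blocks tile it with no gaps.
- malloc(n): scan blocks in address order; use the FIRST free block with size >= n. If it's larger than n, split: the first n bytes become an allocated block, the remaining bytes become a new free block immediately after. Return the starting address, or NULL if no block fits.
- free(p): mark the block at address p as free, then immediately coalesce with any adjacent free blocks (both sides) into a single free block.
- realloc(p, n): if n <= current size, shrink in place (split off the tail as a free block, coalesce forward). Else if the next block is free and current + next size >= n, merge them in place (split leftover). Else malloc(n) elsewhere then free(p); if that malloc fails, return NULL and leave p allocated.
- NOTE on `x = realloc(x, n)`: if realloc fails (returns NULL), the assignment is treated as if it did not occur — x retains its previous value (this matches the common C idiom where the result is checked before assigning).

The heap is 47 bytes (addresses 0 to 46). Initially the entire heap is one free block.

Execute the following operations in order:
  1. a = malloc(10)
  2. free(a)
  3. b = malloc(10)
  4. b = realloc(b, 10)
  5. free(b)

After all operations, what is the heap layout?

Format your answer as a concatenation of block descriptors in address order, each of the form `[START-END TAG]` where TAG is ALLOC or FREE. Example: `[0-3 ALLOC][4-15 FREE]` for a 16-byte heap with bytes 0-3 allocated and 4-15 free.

Answer: [0-46 FREE]

Derivation:
Op 1: a = malloc(10) -> a = 0; heap: [0-9 ALLOC][10-46 FREE]
Op 2: free(a) -> (freed a); heap: [0-46 FREE]
Op 3: b = malloc(10) -> b = 0; heap: [0-9 ALLOC][10-46 FREE]
Op 4: b = realloc(b, 10) -> b = 0; heap: [0-9 ALLOC][10-46 FREE]
Op 5: free(b) -> (freed b); heap: [0-46 FREE]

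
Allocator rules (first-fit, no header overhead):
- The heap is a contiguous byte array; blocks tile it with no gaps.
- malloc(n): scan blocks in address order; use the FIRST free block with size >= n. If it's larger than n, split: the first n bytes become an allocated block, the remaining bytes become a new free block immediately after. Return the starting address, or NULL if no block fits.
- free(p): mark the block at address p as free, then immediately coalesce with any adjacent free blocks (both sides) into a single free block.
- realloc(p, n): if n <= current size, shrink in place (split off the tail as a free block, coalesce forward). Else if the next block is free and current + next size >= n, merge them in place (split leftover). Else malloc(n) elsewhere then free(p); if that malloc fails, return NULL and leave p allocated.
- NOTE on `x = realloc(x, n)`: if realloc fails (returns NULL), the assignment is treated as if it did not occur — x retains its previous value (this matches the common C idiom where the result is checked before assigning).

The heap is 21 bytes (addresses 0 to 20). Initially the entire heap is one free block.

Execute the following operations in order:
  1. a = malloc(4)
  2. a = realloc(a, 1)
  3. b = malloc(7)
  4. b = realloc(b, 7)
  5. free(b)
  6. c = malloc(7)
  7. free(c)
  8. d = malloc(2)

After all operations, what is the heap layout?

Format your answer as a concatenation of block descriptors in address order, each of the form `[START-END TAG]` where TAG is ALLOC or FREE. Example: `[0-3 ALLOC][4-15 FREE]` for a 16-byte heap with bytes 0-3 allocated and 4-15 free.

Answer: [0-0 ALLOC][1-2 ALLOC][3-20 FREE]

Derivation:
Op 1: a = malloc(4) -> a = 0; heap: [0-3 ALLOC][4-20 FREE]
Op 2: a = realloc(a, 1) -> a = 0; heap: [0-0 ALLOC][1-20 FREE]
Op 3: b = malloc(7) -> b = 1; heap: [0-0 ALLOC][1-7 ALLOC][8-20 FREE]
Op 4: b = realloc(b, 7) -> b = 1; heap: [0-0 ALLOC][1-7 ALLOC][8-20 FREE]
Op 5: free(b) -> (freed b); heap: [0-0 ALLOC][1-20 FREE]
Op 6: c = malloc(7) -> c = 1; heap: [0-0 ALLOC][1-7 ALLOC][8-20 FREE]
Op 7: free(c) -> (freed c); heap: [0-0 ALLOC][1-20 FREE]
Op 8: d = malloc(2) -> d = 1; heap: [0-0 ALLOC][1-2 ALLOC][3-20 FREE]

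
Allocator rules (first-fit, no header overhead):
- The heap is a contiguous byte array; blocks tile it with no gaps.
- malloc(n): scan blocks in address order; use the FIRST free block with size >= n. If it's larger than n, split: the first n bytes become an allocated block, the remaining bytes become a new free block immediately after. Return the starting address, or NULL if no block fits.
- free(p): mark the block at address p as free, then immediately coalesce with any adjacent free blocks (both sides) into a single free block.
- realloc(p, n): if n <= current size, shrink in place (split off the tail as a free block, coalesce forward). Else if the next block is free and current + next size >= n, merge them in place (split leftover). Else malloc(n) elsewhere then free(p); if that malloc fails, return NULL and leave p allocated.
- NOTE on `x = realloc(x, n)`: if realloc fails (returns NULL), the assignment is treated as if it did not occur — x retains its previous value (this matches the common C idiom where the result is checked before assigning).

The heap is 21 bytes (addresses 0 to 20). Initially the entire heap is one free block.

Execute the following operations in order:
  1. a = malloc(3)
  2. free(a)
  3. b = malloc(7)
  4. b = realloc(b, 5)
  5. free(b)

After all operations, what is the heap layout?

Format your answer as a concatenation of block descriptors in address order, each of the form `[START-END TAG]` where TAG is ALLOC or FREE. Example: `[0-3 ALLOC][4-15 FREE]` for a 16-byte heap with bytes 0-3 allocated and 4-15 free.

Answer: [0-20 FREE]

Derivation:
Op 1: a = malloc(3) -> a = 0; heap: [0-2 ALLOC][3-20 FREE]
Op 2: free(a) -> (freed a); heap: [0-20 FREE]
Op 3: b = malloc(7) -> b = 0; heap: [0-6 ALLOC][7-20 FREE]
Op 4: b = realloc(b, 5) -> b = 0; heap: [0-4 ALLOC][5-20 FREE]
Op 5: free(b) -> (freed b); heap: [0-20 FREE]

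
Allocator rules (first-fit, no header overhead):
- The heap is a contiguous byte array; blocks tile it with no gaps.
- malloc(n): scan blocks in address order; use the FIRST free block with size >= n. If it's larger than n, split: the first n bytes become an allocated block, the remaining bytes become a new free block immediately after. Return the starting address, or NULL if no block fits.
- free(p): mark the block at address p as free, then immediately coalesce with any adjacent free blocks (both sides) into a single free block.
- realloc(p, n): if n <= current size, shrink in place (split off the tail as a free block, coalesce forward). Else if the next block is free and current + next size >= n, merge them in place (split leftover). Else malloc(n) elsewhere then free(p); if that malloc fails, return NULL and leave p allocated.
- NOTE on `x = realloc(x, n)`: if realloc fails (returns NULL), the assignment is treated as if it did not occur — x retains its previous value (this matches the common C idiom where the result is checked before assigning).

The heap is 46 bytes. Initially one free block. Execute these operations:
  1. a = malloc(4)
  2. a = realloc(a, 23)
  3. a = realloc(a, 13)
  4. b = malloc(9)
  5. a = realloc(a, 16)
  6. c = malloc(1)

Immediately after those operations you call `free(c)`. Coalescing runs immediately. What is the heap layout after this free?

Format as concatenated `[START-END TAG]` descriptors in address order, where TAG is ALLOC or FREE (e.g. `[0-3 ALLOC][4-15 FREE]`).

Answer: [0-12 FREE][13-21 ALLOC][22-37 ALLOC][38-45 FREE]

Derivation:
Op 1: a = malloc(4) -> a = 0; heap: [0-3 ALLOC][4-45 FREE]
Op 2: a = realloc(a, 23) -> a = 0; heap: [0-22 ALLOC][23-45 FREE]
Op 3: a = realloc(a, 13) -> a = 0; heap: [0-12 ALLOC][13-45 FREE]
Op 4: b = malloc(9) -> b = 13; heap: [0-12 ALLOC][13-21 ALLOC][22-45 FREE]
Op 5: a = realloc(a, 16) -> a = 22; heap: [0-12 FREE][13-21 ALLOC][22-37 ALLOC][38-45 FREE]
Op 6: c = malloc(1) -> c = 0; heap: [0-0 ALLOC][1-12 FREE][13-21 ALLOC][22-37 ALLOC][38-45 FREE]
free(c): c = 0 -> block [0-0 ALLOC]; mark free, coalesce with adjacent free neighbors -> [0-12 FREE][13-21 ALLOC][22-37 ALLOC][38-45 FREE]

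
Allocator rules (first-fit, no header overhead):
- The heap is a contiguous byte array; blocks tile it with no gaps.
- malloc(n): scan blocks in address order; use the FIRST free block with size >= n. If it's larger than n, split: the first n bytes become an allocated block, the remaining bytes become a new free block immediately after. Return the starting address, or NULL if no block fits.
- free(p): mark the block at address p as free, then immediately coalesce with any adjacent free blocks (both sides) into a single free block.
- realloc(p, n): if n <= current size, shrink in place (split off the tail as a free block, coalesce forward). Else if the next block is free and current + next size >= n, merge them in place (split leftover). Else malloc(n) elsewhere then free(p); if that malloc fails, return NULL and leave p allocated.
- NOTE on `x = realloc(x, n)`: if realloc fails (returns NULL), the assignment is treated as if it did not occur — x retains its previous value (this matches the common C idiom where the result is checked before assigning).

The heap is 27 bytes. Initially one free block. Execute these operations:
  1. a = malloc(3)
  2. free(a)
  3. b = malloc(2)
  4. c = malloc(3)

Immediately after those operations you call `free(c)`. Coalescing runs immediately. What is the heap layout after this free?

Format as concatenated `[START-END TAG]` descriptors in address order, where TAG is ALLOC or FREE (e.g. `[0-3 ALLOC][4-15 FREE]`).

Answer: [0-1 ALLOC][2-26 FREE]

Derivation:
Op 1: a = malloc(3) -> a = 0; heap: [0-2 ALLOC][3-26 FREE]
Op 2: free(a) -> (freed a); heap: [0-26 FREE]
Op 3: b = malloc(2) -> b = 0; heap: [0-1 ALLOC][2-26 FREE]
Op 4: c = malloc(3) -> c = 2; heap: [0-1 ALLOC][2-4 ALLOC][5-26 FREE]
free(c): c = 2 -> block [2-4 ALLOC]; mark free, coalesce with adjacent free neighbors -> [0-1 ALLOC][2-26 FREE]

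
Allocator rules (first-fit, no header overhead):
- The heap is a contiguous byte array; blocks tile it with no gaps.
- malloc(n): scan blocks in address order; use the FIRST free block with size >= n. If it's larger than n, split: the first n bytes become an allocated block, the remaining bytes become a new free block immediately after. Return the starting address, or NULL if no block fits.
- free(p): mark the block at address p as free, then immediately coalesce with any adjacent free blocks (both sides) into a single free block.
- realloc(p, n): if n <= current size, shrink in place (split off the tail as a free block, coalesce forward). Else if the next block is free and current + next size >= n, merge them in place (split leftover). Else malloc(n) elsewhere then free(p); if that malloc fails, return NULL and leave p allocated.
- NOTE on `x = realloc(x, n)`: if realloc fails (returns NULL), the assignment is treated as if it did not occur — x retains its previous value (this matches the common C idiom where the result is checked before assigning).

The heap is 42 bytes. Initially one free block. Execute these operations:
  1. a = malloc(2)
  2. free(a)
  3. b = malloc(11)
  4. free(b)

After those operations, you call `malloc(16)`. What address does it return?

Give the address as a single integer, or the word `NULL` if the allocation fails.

Op 1: a = malloc(2) -> a = 0; heap: [0-1 ALLOC][2-41 FREE]
Op 2: free(a) -> (freed a); heap: [0-41 FREE]
Op 3: b = malloc(11) -> b = 0; heap: [0-10 ALLOC][11-41 FREE]
Op 4: free(b) -> (freed b); heap: [0-41 FREE]
malloc(16): first-fit scan over [0-41 FREE] -> 0

Answer: 0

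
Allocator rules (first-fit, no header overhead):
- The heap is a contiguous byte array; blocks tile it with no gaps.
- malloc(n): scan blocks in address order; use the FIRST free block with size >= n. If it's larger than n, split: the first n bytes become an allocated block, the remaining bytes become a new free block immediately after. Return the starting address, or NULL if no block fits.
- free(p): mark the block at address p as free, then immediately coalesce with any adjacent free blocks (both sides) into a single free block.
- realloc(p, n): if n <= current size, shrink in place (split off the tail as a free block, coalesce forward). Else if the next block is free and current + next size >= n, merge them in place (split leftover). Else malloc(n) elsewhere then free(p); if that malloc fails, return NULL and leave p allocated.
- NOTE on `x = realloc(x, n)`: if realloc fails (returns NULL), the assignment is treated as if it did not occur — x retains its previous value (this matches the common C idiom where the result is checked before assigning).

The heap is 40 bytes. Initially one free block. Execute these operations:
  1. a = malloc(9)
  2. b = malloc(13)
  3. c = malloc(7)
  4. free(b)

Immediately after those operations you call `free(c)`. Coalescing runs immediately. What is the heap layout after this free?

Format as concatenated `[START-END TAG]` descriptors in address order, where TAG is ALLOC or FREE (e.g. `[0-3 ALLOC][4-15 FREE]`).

Op 1: a = malloc(9) -> a = 0; heap: [0-8 ALLOC][9-39 FREE]
Op 2: b = malloc(13) -> b = 9; heap: [0-8 ALLOC][9-21 ALLOC][22-39 FREE]
Op 3: c = malloc(7) -> c = 22; heap: [0-8 ALLOC][9-21 ALLOC][22-28 ALLOC][29-39 FREE]
Op 4: free(b) -> (freed b); heap: [0-8 ALLOC][9-21 FREE][22-28 ALLOC][29-39 FREE]
free(c): c = 22 -> block [22-28 ALLOC]; mark free, coalesce with adjacent free neighbors -> [0-8 ALLOC][9-39 FREE]

Answer: [0-8 ALLOC][9-39 FREE]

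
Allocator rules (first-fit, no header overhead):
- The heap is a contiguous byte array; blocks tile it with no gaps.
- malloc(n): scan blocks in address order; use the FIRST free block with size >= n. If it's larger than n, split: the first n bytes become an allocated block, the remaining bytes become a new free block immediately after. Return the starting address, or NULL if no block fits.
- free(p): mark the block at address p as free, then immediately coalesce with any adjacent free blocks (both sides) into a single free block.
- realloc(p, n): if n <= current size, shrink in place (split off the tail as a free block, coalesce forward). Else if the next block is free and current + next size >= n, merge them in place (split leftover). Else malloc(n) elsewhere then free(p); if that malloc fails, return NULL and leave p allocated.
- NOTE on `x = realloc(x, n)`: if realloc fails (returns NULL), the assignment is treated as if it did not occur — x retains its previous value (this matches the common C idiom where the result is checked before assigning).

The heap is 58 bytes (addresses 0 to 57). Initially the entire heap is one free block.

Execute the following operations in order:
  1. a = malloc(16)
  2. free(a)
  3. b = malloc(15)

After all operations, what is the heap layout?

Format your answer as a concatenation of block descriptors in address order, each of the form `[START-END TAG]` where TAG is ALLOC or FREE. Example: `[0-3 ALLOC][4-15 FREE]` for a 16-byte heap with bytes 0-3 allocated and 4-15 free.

Op 1: a = malloc(16) -> a = 0; heap: [0-15 ALLOC][16-57 FREE]
Op 2: free(a) -> (freed a); heap: [0-57 FREE]
Op 3: b = malloc(15) -> b = 0; heap: [0-14 ALLOC][15-57 FREE]

Answer: [0-14 ALLOC][15-57 FREE]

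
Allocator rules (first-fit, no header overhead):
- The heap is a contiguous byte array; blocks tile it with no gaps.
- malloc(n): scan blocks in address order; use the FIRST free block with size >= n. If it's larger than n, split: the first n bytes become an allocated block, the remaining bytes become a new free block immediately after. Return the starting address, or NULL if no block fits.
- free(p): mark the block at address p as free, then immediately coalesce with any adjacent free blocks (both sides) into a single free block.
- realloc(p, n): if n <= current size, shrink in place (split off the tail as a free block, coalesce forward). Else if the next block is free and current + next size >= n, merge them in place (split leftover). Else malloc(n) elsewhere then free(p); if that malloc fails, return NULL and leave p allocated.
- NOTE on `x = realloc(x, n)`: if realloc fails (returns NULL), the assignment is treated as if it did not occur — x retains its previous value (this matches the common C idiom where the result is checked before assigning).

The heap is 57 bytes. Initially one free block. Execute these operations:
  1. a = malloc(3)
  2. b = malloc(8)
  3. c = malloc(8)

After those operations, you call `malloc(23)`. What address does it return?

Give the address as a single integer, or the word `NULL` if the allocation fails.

Answer: 19

Derivation:
Op 1: a = malloc(3) -> a = 0; heap: [0-2 ALLOC][3-56 FREE]
Op 2: b = malloc(8) -> b = 3; heap: [0-2 ALLOC][3-10 ALLOC][11-56 FREE]
Op 3: c = malloc(8) -> c = 11; heap: [0-2 ALLOC][3-10 ALLOC][11-18 ALLOC][19-56 FREE]
malloc(23): first-fit scan over [0-2 ALLOC][3-10 ALLOC][11-18 ALLOC][19-56 FREE] -> 19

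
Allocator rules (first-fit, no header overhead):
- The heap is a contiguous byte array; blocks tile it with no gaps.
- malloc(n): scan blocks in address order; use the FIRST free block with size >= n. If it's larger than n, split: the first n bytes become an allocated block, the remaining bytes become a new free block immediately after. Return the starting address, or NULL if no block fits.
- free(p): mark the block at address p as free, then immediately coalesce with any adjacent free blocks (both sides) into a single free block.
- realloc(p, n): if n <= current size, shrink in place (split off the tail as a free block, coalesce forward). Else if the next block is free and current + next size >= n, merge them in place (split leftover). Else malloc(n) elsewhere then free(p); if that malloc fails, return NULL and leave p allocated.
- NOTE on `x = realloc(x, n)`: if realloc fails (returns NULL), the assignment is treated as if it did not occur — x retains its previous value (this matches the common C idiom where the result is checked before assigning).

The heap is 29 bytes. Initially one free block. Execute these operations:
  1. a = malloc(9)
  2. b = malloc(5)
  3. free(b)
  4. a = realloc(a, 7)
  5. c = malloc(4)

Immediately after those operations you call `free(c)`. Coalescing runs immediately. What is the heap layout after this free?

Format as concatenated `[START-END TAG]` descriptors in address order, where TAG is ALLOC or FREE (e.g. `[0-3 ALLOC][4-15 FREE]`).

Answer: [0-6 ALLOC][7-28 FREE]

Derivation:
Op 1: a = malloc(9) -> a = 0; heap: [0-8 ALLOC][9-28 FREE]
Op 2: b = malloc(5) -> b = 9; heap: [0-8 ALLOC][9-13 ALLOC][14-28 FREE]
Op 3: free(b) -> (freed b); heap: [0-8 ALLOC][9-28 FREE]
Op 4: a = realloc(a, 7) -> a = 0; heap: [0-6 ALLOC][7-28 FREE]
Op 5: c = malloc(4) -> c = 7; heap: [0-6 ALLOC][7-10 ALLOC][11-28 FREE]
free(c): c = 7 -> block [7-10 ALLOC]; mark free, coalesce with adjacent free neighbors -> [0-6 ALLOC][7-28 FREE]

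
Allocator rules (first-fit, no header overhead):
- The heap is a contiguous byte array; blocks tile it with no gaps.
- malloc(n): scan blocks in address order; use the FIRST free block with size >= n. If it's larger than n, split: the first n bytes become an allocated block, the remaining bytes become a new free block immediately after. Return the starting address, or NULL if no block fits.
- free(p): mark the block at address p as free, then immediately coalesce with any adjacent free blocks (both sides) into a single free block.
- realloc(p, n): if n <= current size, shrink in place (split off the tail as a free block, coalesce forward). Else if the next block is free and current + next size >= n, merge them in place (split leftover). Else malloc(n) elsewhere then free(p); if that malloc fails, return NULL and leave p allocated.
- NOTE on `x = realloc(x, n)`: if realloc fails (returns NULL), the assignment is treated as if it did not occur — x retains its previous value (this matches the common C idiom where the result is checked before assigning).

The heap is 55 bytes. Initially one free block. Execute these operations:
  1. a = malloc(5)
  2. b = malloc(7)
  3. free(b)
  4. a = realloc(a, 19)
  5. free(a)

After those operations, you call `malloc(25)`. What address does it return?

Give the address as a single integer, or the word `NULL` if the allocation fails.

Op 1: a = malloc(5) -> a = 0; heap: [0-4 ALLOC][5-54 FREE]
Op 2: b = malloc(7) -> b = 5; heap: [0-4 ALLOC][5-11 ALLOC][12-54 FREE]
Op 3: free(b) -> (freed b); heap: [0-4 ALLOC][5-54 FREE]
Op 4: a = realloc(a, 19) -> a = 0; heap: [0-18 ALLOC][19-54 FREE]
Op 5: free(a) -> (freed a); heap: [0-54 FREE]
malloc(25): first-fit scan over [0-54 FREE] -> 0

Answer: 0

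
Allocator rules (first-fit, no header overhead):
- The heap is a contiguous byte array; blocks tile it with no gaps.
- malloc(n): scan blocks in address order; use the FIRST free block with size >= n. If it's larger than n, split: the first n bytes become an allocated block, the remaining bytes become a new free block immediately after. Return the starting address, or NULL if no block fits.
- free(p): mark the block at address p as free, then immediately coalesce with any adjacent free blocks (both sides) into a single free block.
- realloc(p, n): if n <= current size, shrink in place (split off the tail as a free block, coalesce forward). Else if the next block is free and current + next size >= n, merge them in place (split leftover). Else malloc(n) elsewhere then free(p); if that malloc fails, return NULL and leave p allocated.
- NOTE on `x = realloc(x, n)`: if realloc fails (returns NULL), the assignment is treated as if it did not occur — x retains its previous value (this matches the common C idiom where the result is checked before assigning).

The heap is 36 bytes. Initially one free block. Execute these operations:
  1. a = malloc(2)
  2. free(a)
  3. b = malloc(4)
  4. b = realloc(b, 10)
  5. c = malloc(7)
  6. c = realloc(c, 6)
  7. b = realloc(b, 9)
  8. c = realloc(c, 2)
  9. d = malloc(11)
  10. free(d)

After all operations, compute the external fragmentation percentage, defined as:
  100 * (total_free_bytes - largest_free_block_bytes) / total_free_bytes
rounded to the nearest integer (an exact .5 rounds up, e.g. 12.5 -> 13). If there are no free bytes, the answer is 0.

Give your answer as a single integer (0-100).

Answer: 4

Derivation:
Op 1: a = malloc(2) -> a = 0; heap: [0-1 ALLOC][2-35 FREE]
Op 2: free(a) -> (freed a); heap: [0-35 FREE]
Op 3: b = malloc(4) -> b = 0; heap: [0-3 ALLOC][4-35 FREE]
Op 4: b = realloc(b, 10) -> b = 0; heap: [0-9 ALLOC][10-35 FREE]
Op 5: c = malloc(7) -> c = 10; heap: [0-9 ALLOC][10-16 ALLOC][17-35 FREE]
Op 6: c = realloc(c, 6) -> c = 10; heap: [0-9 ALLOC][10-15 ALLOC][16-35 FREE]
Op 7: b = realloc(b, 9) -> b = 0; heap: [0-8 ALLOC][9-9 FREE][10-15 ALLOC][16-35 FREE]
Op 8: c = realloc(c, 2) -> c = 10; heap: [0-8 ALLOC][9-9 FREE][10-11 ALLOC][12-35 FREE]
Op 9: d = malloc(11) -> d = 12; heap: [0-8 ALLOC][9-9 FREE][10-11 ALLOC][12-22 ALLOC][23-35 FREE]
Op 10: free(d) -> (freed d); heap: [0-8 ALLOC][9-9 FREE][10-11 ALLOC][12-35 FREE]
Free blocks: [1 24] total_free=25 largest=24 -> 100*(25-24)/25 = 100/25 = 4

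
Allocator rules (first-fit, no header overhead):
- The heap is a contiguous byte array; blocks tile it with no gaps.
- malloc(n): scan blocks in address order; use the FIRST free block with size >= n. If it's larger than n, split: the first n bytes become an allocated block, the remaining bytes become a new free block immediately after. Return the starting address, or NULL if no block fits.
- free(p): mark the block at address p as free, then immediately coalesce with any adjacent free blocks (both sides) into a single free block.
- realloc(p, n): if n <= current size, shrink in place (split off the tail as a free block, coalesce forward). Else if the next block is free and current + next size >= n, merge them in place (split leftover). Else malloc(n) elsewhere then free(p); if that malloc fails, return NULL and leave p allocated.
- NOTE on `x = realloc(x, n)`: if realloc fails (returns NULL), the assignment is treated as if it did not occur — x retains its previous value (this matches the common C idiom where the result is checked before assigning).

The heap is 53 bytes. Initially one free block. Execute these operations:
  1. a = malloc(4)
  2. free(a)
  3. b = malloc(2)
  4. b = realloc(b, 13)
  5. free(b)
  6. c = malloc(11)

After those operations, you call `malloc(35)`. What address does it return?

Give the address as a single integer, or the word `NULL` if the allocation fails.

Answer: 11

Derivation:
Op 1: a = malloc(4) -> a = 0; heap: [0-3 ALLOC][4-52 FREE]
Op 2: free(a) -> (freed a); heap: [0-52 FREE]
Op 3: b = malloc(2) -> b = 0; heap: [0-1 ALLOC][2-52 FREE]
Op 4: b = realloc(b, 13) -> b = 0; heap: [0-12 ALLOC][13-52 FREE]
Op 5: free(b) -> (freed b); heap: [0-52 FREE]
Op 6: c = malloc(11) -> c = 0; heap: [0-10 ALLOC][11-52 FREE]
malloc(35): first-fit scan over [0-10 ALLOC][11-52 FREE] -> 11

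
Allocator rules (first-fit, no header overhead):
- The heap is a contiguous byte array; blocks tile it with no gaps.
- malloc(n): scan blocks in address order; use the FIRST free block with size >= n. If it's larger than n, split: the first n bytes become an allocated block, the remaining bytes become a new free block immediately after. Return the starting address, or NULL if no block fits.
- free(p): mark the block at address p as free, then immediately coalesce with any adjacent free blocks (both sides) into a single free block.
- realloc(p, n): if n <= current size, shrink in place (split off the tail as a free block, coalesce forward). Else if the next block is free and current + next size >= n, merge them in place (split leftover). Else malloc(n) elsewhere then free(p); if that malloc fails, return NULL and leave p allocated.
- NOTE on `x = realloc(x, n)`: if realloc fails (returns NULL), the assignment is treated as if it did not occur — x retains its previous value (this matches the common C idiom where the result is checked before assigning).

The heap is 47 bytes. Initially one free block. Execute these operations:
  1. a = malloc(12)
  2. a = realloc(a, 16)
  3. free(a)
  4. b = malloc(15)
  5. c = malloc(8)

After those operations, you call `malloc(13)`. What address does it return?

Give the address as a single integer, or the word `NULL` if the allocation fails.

Answer: 23

Derivation:
Op 1: a = malloc(12) -> a = 0; heap: [0-11 ALLOC][12-46 FREE]
Op 2: a = realloc(a, 16) -> a = 0; heap: [0-15 ALLOC][16-46 FREE]
Op 3: free(a) -> (freed a); heap: [0-46 FREE]
Op 4: b = malloc(15) -> b = 0; heap: [0-14 ALLOC][15-46 FREE]
Op 5: c = malloc(8) -> c = 15; heap: [0-14 ALLOC][15-22 ALLOC][23-46 FREE]
malloc(13): first-fit scan over [0-14 ALLOC][15-22 ALLOC][23-46 FREE] -> 23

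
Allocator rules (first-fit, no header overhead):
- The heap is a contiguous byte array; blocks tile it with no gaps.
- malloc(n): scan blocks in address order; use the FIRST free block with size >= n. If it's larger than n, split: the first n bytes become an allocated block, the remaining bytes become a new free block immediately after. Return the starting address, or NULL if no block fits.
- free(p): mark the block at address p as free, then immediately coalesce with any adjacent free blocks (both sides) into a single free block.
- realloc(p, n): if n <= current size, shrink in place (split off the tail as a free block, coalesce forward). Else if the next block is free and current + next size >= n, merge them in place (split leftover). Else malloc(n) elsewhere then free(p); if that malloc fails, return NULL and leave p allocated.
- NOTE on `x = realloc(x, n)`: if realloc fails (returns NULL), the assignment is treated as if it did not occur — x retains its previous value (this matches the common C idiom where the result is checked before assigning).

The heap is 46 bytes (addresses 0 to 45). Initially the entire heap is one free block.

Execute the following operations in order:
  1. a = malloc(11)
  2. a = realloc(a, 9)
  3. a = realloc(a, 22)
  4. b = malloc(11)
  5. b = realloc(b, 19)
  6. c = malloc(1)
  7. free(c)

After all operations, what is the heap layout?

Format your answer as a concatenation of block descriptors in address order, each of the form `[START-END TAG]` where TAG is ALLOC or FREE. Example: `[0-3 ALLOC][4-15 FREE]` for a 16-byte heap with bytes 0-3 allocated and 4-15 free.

Op 1: a = malloc(11) -> a = 0; heap: [0-10 ALLOC][11-45 FREE]
Op 2: a = realloc(a, 9) -> a = 0; heap: [0-8 ALLOC][9-45 FREE]
Op 3: a = realloc(a, 22) -> a = 0; heap: [0-21 ALLOC][22-45 FREE]
Op 4: b = malloc(11) -> b = 22; heap: [0-21 ALLOC][22-32 ALLOC][33-45 FREE]
Op 5: b = realloc(b, 19) -> b = 22; heap: [0-21 ALLOC][22-40 ALLOC][41-45 FREE]
Op 6: c = malloc(1) -> c = 41; heap: [0-21 ALLOC][22-40 ALLOC][41-41 ALLOC][42-45 FREE]
Op 7: free(c) -> (freed c); heap: [0-21 ALLOC][22-40 ALLOC][41-45 FREE]

Answer: [0-21 ALLOC][22-40 ALLOC][41-45 FREE]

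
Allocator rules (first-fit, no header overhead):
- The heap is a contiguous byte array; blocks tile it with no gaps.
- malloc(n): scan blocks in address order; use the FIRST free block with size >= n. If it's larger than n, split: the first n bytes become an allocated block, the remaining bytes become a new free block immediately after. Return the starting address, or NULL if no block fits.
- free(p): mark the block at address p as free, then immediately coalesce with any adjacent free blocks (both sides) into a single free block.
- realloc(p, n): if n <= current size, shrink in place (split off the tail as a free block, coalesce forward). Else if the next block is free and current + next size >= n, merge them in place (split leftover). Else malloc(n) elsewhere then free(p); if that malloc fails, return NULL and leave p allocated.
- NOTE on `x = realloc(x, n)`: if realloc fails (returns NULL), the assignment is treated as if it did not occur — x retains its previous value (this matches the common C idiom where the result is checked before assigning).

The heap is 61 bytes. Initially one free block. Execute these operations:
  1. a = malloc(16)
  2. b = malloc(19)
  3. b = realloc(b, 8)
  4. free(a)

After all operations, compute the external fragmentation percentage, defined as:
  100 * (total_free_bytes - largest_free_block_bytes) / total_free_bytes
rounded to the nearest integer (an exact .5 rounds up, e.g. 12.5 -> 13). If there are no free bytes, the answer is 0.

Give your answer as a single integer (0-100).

Answer: 30

Derivation:
Op 1: a = malloc(16) -> a = 0; heap: [0-15 ALLOC][16-60 FREE]
Op 2: b = malloc(19) -> b = 16; heap: [0-15 ALLOC][16-34 ALLOC][35-60 FREE]
Op 3: b = realloc(b, 8) -> b = 16; heap: [0-15 ALLOC][16-23 ALLOC][24-60 FREE]
Op 4: free(a) -> (freed a); heap: [0-15 FREE][16-23 ALLOC][24-60 FREE]
Free blocks: [16 37] total_free=53 largest=37 -> 100*(53-37)/53 = 1600/53 ≈ 30.189 -> rounds to 30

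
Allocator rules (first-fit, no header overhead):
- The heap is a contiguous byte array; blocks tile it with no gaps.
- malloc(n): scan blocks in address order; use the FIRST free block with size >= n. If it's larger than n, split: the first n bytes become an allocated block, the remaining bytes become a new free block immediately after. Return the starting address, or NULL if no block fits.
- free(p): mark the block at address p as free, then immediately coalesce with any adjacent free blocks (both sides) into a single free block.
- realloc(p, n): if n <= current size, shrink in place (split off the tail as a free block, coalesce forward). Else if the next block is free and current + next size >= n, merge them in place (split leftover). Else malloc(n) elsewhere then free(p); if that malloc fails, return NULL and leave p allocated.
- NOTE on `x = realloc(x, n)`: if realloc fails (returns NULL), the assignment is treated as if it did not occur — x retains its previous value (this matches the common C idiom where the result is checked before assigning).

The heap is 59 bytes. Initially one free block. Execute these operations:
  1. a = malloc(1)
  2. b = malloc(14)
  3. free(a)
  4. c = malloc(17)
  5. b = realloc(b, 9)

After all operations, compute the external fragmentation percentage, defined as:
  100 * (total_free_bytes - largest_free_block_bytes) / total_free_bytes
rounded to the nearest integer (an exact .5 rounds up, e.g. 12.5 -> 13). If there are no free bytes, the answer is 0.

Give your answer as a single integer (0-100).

Answer: 18

Derivation:
Op 1: a = malloc(1) -> a = 0; heap: [0-0 ALLOC][1-58 FREE]
Op 2: b = malloc(14) -> b = 1; heap: [0-0 ALLOC][1-14 ALLOC][15-58 FREE]
Op 3: free(a) -> (freed a); heap: [0-0 FREE][1-14 ALLOC][15-58 FREE]
Op 4: c = malloc(17) -> c = 15; heap: [0-0 FREE][1-14 ALLOC][15-31 ALLOC][32-58 FREE]
Op 5: b = realloc(b, 9) -> b = 1; heap: [0-0 FREE][1-9 ALLOC][10-14 FREE][15-31 ALLOC][32-58 FREE]
Free blocks: [1 5 27] total_free=33 largest=27 -> 100*(33-27)/33 = 600/33 ≈ 18.182 -> rounds to 18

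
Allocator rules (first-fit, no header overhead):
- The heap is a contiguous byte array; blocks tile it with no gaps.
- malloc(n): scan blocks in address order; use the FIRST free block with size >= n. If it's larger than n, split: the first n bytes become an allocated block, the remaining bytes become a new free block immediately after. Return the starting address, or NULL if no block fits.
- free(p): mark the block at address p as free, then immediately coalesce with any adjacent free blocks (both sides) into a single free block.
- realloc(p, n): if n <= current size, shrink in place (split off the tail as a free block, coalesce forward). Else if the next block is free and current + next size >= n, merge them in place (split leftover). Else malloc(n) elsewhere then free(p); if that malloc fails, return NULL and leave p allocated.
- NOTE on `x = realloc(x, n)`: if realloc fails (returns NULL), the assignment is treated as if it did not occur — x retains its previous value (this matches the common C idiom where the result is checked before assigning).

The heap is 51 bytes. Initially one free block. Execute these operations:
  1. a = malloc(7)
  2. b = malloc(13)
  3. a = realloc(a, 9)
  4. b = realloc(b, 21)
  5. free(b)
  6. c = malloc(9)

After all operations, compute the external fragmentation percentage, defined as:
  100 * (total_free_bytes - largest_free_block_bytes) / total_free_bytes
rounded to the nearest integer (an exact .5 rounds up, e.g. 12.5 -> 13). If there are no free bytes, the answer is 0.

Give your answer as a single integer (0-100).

Answer: 33

Derivation:
Op 1: a = malloc(7) -> a = 0; heap: [0-6 ALLOC][7-50 FREE]
Op 2: b = malloc(13) -> b = 7; heap: [0-6 ALLOC][7-19 ALLOC][20-50 FREE]
Op 3: a = realloc(a, 9) -> a = 20; heap: [0-6 FREE][7-19 ALLOC][20-28 ALLOC][29-50 FREE]
Op 4: b = realloc(b, 21) -> b = 29; heap: [0-19 FREE][20-28 ALLOC][29-49 ALLOC][50-50 FREE]
Op 5: free(b) -> (freed b); heap: [0-19 FREE][20-28 ALLOC][29-50 FREE]
Op 6: c = malloc(9) -> c = 0; heap: [0-8 ALLOC][9-19 FREE][20-28 ALLOC][29-50 FREE]
Free blocks: [11 22] total_free=33 largest=22 -> 100*(33-22)/33 = 1100/33 ≈ 33.333 -> rounds to 33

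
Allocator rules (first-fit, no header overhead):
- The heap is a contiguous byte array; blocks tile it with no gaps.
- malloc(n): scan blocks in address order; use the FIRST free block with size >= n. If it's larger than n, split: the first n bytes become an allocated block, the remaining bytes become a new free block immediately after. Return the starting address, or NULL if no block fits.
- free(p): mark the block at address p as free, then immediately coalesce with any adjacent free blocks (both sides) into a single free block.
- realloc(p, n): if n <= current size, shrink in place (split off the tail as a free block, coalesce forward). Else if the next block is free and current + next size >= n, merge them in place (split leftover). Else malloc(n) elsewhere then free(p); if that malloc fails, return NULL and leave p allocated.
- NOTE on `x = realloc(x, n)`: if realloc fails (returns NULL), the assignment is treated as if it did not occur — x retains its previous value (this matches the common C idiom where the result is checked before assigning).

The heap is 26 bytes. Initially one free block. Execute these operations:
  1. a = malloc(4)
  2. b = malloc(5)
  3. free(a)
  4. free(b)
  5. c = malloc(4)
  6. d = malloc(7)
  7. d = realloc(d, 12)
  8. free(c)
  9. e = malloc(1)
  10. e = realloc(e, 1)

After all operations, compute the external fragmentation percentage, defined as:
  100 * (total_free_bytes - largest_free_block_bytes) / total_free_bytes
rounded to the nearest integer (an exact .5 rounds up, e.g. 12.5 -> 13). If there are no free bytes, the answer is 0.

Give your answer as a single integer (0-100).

Answer: 23

Derivation:
Op 1: a = malloc(4) -> a = 0; heap: [0-3 ALLOC][4-25 FREE]
Op 2: b = malloc(5) -> b = 4; heap: [0-3 ALLOC][4-8 ALLOC][9-25 FREE]
Op 3: free(a) -> (freed a); heap: [0-3 FREE][4-8 ALLOC][9-25 FREE]
Op 4: free(b) -> (freed b); heap: [0-25 FREE]
Op 5: c = malloc(4) -> c = 0; heap: [0-3 ALLOC][4-25 FREE]
Op 6: d = malloc(7) -> d = 4; heap: [0-3 ALLOC][4-10 ALLOC][11-25 FREE]
Op 7: d = realloc(d, 12) -> d = 4; heap: [0-3 ALLOC][4-15 ALLOC][16-25 FREE]
Op 8: free(c) -> (freed c); heap: [0-3 FREE][4-15 ALLOC][16-25 FREE]
Op 9: e = malloc(1) -> e = 0; heap: [0-0 ALLOC][1-3 FREE][4-15 ALLOC][16-25 FREE]
Op 10: e = realloc(e, 1) -> e = 0; heap: [0-0 ALLOC][1-3 FREE][4-15 ALLOC][16-25 FREE]
Free blocks: [3 10] total_free=13 largest=10 -> 100*(13-10)/13 = 300/13 ≈ 23.077 -> rounds to 23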